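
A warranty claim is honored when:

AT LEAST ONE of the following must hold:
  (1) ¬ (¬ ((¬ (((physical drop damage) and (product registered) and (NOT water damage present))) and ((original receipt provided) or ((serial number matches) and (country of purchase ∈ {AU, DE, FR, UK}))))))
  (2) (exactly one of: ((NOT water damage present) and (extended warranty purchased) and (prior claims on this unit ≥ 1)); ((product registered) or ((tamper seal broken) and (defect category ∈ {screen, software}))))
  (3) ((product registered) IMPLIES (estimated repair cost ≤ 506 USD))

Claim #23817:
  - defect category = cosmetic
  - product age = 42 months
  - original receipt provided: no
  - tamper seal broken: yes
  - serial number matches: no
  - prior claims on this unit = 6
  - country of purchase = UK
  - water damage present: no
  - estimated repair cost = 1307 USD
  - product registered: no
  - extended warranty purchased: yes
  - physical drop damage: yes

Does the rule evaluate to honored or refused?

Atomic conditions:
  physical drop damage: yes → true
  product registered: no → false
  NOT water damage present: no → true
  original receipt provided: no → false
  serial number matches: no → false
  country of purchase ∈ {AU, DE, FR, UK}: UK is in the set → true
  extended warranty purchased: yes → true
  prior claims on this unit ≥ 1: 6 ≥ 1 is true
  tamper seal broken: yes → true
  defect category ∈ {screen, software}: cosmetic is not in the set → false
  estimated repair cost ≤ 506 USD: 1307 ≤ 506 is false
Combine:
[1.1.1.1.1] true AND false AND true = false
[1.1.1.1] NOT false = true
[1.1.1.2.2] false AND true = false
[1.1.1.2] false OR false = false
[1.1.1] true AND false = false
[1.1] NOT false = true
[1] NOT true = false
[2.1] true AND true AND true = true
[2.2.2] true AND false = false
[2.2] false OR false = false
[2] exactly-one(true, false) = true
[3] false → false (antecedent false ⇒ implication holds) = true
[root] false OR true OR true = true
Overall: true → honored

Honored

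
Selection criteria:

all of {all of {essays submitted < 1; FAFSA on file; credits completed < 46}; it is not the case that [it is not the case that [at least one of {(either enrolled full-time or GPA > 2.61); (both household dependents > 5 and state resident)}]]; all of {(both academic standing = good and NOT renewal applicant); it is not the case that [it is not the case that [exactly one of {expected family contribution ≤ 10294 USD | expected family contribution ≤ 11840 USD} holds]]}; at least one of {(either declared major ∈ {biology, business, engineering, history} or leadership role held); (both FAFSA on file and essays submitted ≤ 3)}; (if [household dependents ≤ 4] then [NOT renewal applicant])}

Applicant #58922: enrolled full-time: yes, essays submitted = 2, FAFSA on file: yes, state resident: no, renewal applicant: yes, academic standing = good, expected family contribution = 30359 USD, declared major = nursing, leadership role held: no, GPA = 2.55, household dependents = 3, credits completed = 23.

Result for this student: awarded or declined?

Atomic conditions:
  essays submitted < 1: 2 < 1 is false
  FAFSA on file: yes → true
  credits completed < 46: 23 < 46 is true
  enrolled full-time: yes → true
  GPA > 2.61: 2.55 > 2.61 is false
  household dependents > 5: 3 > 5 is false
  state resident: no → false
  academic standing = good: good == good is true
  NOT renewal applicant: yes → false
  expected family contribution ≤ 10294 USD: 30359 ≤ 10294 is false
  expected family contribution ≤ 11840 USD: 30359 ≤ 11840 is false
  declared major ∈ {biology, business, engineering, history}: nursing is not in the set → false
  leadership role held: no → false
  essays submitted ≤ 3: 2 ≤ 3 is true
  household dependents ≤ 4: 3 ≤ 4 is true
Combine:
[1] false AND true AND true = false
[2.1.1.1] true OR false = true
[2.1.1.2] false AND false = false
[2.1.1] true OR false = true
[2.1] NOT true = false
[2] NOT false = true
[3.1] true AND false = false
[3.2.1.1] exactly-one(false, false) = false
[3.2.1] NOT false = true
[3.2] NOT true = false
[3] false AND false = false
[4.1] false OR false = false
[4.2] true AND true = true
[4] false OR true = true
[5] true → false = false
[root] false AND true AND false AND true AND false = false
Overall: false → declined

Declined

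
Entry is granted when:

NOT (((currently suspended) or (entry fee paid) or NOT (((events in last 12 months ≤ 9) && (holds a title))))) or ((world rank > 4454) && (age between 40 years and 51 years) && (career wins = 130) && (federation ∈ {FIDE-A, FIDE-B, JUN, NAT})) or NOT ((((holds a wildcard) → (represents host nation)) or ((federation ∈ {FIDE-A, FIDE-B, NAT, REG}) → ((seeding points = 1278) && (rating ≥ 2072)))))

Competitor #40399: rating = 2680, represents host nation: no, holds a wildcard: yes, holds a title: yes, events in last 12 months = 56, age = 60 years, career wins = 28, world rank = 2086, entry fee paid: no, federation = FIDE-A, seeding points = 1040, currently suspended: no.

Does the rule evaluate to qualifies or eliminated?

Qualifies

Atomic conditions:
  currently suspended: no → false
  entry fee paid: no → false
  events in last 12 months ≤ 9: 56 ≤ 9 is false
  holds a title: yes → true
  world rank > 4454: 2086 > 4454 is false
  age between 40 years and 51 years: 60 in [40, 51] is false
  career wins = 130: 28 == 130 is false
  federation ∈ {FIDE-A, FIDE-B, JUN, NAT}: FIDE-A is in the set → true
  holds a wildcard: yes → true
  represents host nation: no → false
  federation ∈ {FIDE-A, FIDE-B, NAT, REG}: FIDE-A is in the set → true
  seeding points = 1278: 1040 == 1278 is false
  rating ≥ 2072: 2680 ≥ 2072 is true
Combine:
[1.1.3.1] false AND true = false
[1.1.3] NOT false = true
[1.1] false OR false OR true = true
[1] NOT true = false
[2] false AND false AND false AND true = false
[3.1.1] true → false = false
[3.1.2.2] false AND true = false
[3.1.2] true → false = false
[3.1] false OR false = false
[3] NOT false = true
[root] false OR false OR true = true
Overall: true → qualifies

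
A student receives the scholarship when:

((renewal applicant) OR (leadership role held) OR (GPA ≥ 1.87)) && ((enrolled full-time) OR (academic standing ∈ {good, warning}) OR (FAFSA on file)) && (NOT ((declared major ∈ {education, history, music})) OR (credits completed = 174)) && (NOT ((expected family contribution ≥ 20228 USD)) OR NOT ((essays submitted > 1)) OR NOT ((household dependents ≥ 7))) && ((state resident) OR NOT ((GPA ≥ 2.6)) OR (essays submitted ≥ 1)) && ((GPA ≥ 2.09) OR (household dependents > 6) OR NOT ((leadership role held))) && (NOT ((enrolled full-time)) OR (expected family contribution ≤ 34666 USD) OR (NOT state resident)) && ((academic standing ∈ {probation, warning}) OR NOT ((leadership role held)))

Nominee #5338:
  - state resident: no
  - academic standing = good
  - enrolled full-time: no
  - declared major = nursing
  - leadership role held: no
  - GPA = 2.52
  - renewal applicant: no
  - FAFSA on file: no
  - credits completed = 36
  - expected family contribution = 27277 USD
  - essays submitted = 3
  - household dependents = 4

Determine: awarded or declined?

Atomic conditions:
  renewal applicant: no → false
  leadership role held: no → false
  GPA ≥ 1.87: 2.52 ≥ 1.87 is true
  enrolled full-time: no → false
  academic standing ∈ {good, warning}: good is in the set → true
  FAFSA on file: no → false
  declared major ∈ {education, history, music}: nursing is not in the set → false
  credits completed = 174: 36 == 174 is false
  expected family contribution ≥ 20228 USD: 27277 ≥ 20228 is true
  essays submitted > 1: 3 > 1 is true
  household dependents ≥ 7: 4 ≥ 7 is false
  state resident: no → false
  GPA ≥ 2.6: 2.52 ≥ 2.6 is false
  essays submitted ≥ 1: 3 ≥ 1 is true
  GPA ≥ 2.09: 2.52 ≥ 2.09 is true
  household dependents > 6: 4 > 6 is false
  expected family contribution ≤ 34666 USD: 27277 ≤ 34666 is true
  NOT state resident: no → true
  academic standing ∈ {probation, warning}: good is not in the set → false
Combine:
[1] false OR false OR true = true
[2] false OR true OR false = true
[3.1] NOT false = true
[3] true OR false = true
[4.1] NOT true = false
[4.2] NOT true = false
[4.3] NOT false = true
[4] false OR false OR true = true
[5.2] NOT false = true
[5] false OR true OR true = true
[6.3] NOT false = true
[6] true OR false OR true = true
[7.1] NOT false = true
[7] true OR true OR true = true
[8.2] NOT false = true
[8] false OR true = true
[root] true AND true AND true AND true AND true AND true AND true AND true = true
Overall: true → awarded

Awarded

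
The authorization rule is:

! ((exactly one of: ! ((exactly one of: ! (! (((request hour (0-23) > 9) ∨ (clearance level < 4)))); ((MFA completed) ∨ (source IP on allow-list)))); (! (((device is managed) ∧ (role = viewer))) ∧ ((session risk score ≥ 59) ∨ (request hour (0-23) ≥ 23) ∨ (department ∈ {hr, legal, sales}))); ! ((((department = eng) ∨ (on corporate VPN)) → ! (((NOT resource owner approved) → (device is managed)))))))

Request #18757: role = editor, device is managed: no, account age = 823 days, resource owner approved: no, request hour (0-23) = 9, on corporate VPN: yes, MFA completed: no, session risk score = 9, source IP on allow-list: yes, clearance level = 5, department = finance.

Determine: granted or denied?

Granted

Atomic conditions:
  request hour (0-23) > 9: 9 > 9 is false
  clearance level < 4: 5 < 4 is false
  MFA completed: no → false
  source IP on allow-list: yes → true
  device is managed: no → false
  role = viewer: editor == viewer is false
  session risk score ≥ 59: 9 ≥ 59 is false
  request hour (0-23) ≥ 23: 9 ≥ 23 is false
  department ∈ {hr, legal, sales}: finance is not in the set → false
  department = eng: finance == eng is false
  on corporate VPN: yes → true
  NOT resource owner approved: no → true
Combine:
[1.1.1.1.1.1] false OR false = false
[1.1.1.1.1] NOT false = true
[1.1.1.1] NOT true = false
[1.1.1.2] false OR true = true
[1.1.1] exactly-one(false, true) = true
[1.1] NOT true = false
[1.2.1.1] false AND false = false
[1.2.1] NOT false = true
[1.2.2] false OR false OR false = false
[1.2] true AND false = false
[1.3.1.1] false OR true = true
[1.3.1.2.1] true → false = false
[1.3.1.2] NOT false = true
[1.3.1] true → true = true
[1.3] NOT true = false
[1] exactly-one(false, false, false) = false
[root] NOT false = true
Overall: true → granted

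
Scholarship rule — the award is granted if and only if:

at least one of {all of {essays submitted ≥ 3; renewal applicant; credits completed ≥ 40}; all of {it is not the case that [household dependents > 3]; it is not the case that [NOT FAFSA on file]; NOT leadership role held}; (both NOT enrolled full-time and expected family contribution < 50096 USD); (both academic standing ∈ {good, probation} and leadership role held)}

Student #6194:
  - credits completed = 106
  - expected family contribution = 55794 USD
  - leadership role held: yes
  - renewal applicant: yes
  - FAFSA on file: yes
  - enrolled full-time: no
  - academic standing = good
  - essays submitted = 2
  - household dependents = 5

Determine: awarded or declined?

Atomic conditions:
  essays submitted ≥ 3: 2 ≥ 3 is false
  renewal applicant: yes → true
  credits completed ≥ 40: 106 ≥ 40 is true
  household dependents > 3: 5 > 3 is true
  NOT FAFSA on file: yes → false
  NOT leadership role held: yes → false
  NOT enrolled full-time: no → true
  expected family contribution < 50096 USD: 55794 < 50096 is false
  academic standing ∈ {good, probation}: good is in the set → true
  leadership role held: yes → true
Combine:
[1] false AND true AND true = false
[2.1] NOT true = false
[2.2] NOT false = true
[2] false AND true AND false = false
[3] true AND false = false
[4] true AND true = true
[root] false OR false OR false OR true = true
Overall: true → awarded

Awarded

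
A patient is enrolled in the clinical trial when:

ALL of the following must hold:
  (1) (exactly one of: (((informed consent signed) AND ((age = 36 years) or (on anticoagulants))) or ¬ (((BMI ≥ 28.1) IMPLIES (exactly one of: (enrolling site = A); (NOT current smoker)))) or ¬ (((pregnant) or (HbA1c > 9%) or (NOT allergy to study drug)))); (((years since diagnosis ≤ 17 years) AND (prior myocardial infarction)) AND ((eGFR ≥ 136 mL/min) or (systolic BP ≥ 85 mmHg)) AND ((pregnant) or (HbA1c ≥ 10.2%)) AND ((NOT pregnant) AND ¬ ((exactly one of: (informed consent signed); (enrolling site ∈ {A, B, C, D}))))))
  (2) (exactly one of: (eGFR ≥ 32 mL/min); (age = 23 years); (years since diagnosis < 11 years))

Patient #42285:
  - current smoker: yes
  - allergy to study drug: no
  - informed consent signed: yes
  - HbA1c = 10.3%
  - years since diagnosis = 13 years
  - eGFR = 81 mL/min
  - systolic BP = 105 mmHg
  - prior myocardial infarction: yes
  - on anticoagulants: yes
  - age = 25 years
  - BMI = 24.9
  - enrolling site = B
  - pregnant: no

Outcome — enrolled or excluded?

Atomic conditions:
  informed consent signed: yes → true
  age = 36 years: 25 == 36 is false
  on anticoagulants: yes → true
  BMI ≥ 28.1: 24.9 ≥ 28.1 is false
  enrolling site = A: B == A is false
  NOT current smoker: yes → false
  pregnant: no → false
  HbA1c > 9%: 10.3 > 9 is true
  NOT allergy to study drug: no → true
  years since diagnosis ≤ 17 years: 13 ≤ 17 is true
  prior myocardial infarction: yes → true
  eGFR ≥ 136 mL/min: 81 ≥ 136 is false
  systolic BP ≥ 85 mmHg: 105 ≥ 85 is true
  HbA1c ≥ 10.2%: 10.3 ≥ 10.2 is true
  NOT pregnant: no → true
  enrolling site ∈ {A, B, C, D}: B is in the set → true
  eGFR ≥ 32 mL/min: 81 ≥ 32 is true
  age = 23 years: 25 == 23 is false
  years since diagnosis < 11 years: 13 < 11 is false
Combine:
[1.1.1.2] false OR true = true
[1.1.1] true AND true = true
[1.1.2.1.2] exactly-one(false, false) = false
[1.1.2.1] false → false (antecedent false ⇒ implication holds) = true
[1.1.2] NOT true = false
[1.1.3.1] false OR true OR true = true
[1.1.3] NOT true = false
[1.1] true OR false OR false = true
[1.2.1] true AND true = true
[1.2.2] false OR true = true
[1.2.3] false OR true = true
[1.2.4.2.1] exactly-one(true, true) = false
[1.2.4.2] NOT false = true
[1.2.4] true AND true = true
[1.2] true AND true AND true AND true = true
[1] exactly-one(true, true) = false
[2] exactly-one(true, false, false) = true
[root] false AND true = false
Overall: false → excluded

Excluded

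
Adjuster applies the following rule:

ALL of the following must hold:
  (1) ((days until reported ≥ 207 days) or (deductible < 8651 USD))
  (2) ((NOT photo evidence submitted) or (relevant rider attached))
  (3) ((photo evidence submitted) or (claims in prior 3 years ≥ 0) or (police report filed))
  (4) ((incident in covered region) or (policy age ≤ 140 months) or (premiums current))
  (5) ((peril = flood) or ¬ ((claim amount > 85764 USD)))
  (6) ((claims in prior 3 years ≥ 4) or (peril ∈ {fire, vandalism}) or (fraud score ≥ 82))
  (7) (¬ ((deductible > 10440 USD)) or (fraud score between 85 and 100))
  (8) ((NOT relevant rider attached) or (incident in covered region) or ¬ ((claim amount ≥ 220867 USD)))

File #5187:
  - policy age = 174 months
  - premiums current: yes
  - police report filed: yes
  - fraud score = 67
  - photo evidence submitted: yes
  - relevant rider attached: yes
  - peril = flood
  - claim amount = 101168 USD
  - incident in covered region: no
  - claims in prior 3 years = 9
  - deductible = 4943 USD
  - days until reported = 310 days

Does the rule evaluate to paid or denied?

Paid

Atomic conditions:
  days until reported ≥ 207 days: 310 ≥ 207 is true
  deductible < 8651 USD: 4943 < 8651 is true
  NOT photo evidence submitted: yes → false
  relevant rider attached: yes → true
  photo evidence submitted: yes → true
  claims in prior 3 years ≥ 0: 9 ≥ 0 is true
  police report filed: yes → true
  incident in covered region: no → false
  policy age ≤ 140 months: 174 ≤ 140 is false
  premiums current: yes → true
  peril = flood: flood == flood is true
  claim amount > 85764 USD: 101168 > 85764 is true
  claims in prior 3 years ≥ 4: 9 ≥ 4 is true
  peril ∈ {fire, vandalism}: flood is not in the set → false
  fraud score ≥ 82: 67 ≥ 82 is false
  deductible > 10440 USD: 4943 > 10440 is false
  fraud score between 85 and 100: 67 in [85, 100] is false
  NOT relevant rider attached: yes → false
  claim amount ≥ 220867 USD: 101168 ≥ 220867 is false
Combine:
[1] true OR true = true
[2] false OR true = true
[3] true OR true OR true = true
[4] false OR false OR true = true
[5.2] NOT true = false
[5] true OR false = true
[6] true OR false OR false = true
[7.1] NOT false = true
[7] true OR false = true
[8.3] NOT false = true
[8] false OR false OR true = true
[root] true AND true AND true AND true AND true AND true AND true AND true = true
Overall: true → paid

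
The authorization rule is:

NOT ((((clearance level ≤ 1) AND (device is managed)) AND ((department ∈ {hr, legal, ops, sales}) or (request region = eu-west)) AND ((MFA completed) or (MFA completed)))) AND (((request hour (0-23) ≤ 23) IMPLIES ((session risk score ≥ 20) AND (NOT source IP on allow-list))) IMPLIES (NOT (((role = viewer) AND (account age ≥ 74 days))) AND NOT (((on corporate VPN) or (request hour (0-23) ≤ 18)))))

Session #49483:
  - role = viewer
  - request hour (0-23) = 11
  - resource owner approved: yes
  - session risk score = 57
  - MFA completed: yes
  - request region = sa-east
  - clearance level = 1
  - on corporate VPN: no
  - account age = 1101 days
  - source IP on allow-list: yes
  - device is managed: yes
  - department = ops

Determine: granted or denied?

Denied

Atomic conditions:
  clearance level ≤ 1: 1 ≤ 1 is true
  device is managed: yes → true
  department ∈ {hr, legal, ops, sales}: ops is in the set → true
  request region = eu-west: sa-east == eu-west is false
  MFA completed: yes → true
  request hour (0-23) ≤ 23: 11 ≤ 23 is true
  session risk score ≥ 20: 57 ≥ 20 is true
  NOT source IP on allow-list: yes → false
  role = viewer: viewer == viewer is true
  account age ≥ 74 days: 1101 ≥ 74 is true
  on corporate VPN: no → false
  request hour (0-23) ≤ 18: 11 ≤ 18 is true
Combine:
[1.1.1] true AND true = true
[1.1.2] true OR false = true
[1.1.3] true OR true = true
[1.1] true AND true AND true = true
[1] NOT true = false
[2.1.2] true AND false = false
[2.1] true → false = false
[2.2.1.1] true AND true = true
[2.2.1] NOT true = false
[2.2.2.1] false OR true = true
[2.2.2] NOT true = false
[2.2] false AND false = false
[2] false → false (antecedent false ⇒ implication holds) = true
[root] false AND true = false
Overall: false → denied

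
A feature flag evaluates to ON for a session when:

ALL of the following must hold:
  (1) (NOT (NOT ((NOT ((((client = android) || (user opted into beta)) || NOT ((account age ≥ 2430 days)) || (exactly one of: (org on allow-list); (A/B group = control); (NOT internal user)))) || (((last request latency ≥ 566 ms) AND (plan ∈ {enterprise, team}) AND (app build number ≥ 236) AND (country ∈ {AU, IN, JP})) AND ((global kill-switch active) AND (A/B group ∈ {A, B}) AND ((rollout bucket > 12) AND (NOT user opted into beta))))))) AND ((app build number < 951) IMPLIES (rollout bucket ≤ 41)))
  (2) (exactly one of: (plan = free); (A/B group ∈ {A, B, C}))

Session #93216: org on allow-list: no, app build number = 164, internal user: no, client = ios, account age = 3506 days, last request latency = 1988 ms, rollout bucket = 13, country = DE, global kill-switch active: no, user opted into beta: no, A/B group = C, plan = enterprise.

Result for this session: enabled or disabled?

Atomic conditions:
  client = android: ios == android is false
  user opted into beta: no → false
  account age ≥ 2430 days: 3506 ≥ 2430 is true
  org on allow-list: no → false
  A/B group = control: C == control is false
  NOT internal user: no → true
  last request latency ≥ 566 ms: 1988 ≥ 566 is true
  plan ∈ {enterprise, team}: enterprise is in the set → true
  app build number ≥ 236: 164 ≥ 236 is false
  country ∈ {AU, IN, JP}: DE is not in the set → false
  global kill-switch active: no → false
  A/B group ∈ {A, B}: C is not in the set → false
  rollout bucket > 12: 13 > 12 is true
  NOT user opted into beta: no → true
  app build number < 951: 164 < 951 is true
  rollout bucket ≤ 41: 13 ≤ 41 is true
  plan = free: enterprise == free is false
  A/B group ∈ {A, B, C}: C is in the set → true
Combine:
[1.1.1.1.1.1.1] false OR false = false
[1.1.1.1.1.1.2] NOT true = false
[1.1.1.1.1.1.3] exactly-one(false, false, true) = true
[1.1.1.1.1.1] false OR false OR true = true
[1.1.1.1.1] NOT true = false
[1.1.1.1.2.1] true AND true AND false AND false = false
[1.1.1.1.2.2.3] true AND true = true
[1.1.1.1.2.2] false AND false AND true = false
[1.1.1.1.2] false AND false = false
[1.1.1.1] false OR false = false
[1.1.1] NOT false = true
[1.1] NOT true = false
[1.2] true → true = true
[1] false AND true = false
[2] exactly-one(false, true) = true
[root] false AND true = false
Overall: false → disabled

Disabled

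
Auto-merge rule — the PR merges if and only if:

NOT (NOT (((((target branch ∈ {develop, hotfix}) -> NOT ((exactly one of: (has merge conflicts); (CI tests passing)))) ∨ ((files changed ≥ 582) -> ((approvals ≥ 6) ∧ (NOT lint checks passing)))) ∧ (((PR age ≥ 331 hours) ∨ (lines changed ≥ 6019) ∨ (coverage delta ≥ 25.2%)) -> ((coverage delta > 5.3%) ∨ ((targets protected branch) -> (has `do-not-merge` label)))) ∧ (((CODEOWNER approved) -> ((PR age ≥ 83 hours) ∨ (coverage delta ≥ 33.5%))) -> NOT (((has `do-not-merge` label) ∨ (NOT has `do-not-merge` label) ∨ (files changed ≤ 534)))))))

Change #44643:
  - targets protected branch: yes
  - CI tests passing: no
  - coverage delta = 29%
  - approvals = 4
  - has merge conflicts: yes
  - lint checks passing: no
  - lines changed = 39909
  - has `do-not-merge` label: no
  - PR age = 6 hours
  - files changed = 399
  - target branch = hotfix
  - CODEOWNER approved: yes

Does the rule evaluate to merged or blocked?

Atomic conditions:
  target branch ∈ {develop, hotfix}: hotfix is in the set → true
  has merge conflicts: yes → true
  CI tests passing: no → false
  files changed ≥ 582: 399 ≥ 582 is false
  approvals ≥ 6: 4 ≥ 6 is false
  NOT lint checks passing: no → true
  PR age ≥ 331 hours: 6 ≥ 331 is false
  lines changed ≥ 6019: 39909 ≥ 6019 is true
  coverage delta ≥ 25.2%: 29 ≥ 25.2 is true
  coverage delta > 5.3%: 29 > 5.3 is true
  targets protected branch: yes → true
  has `do-not-merge` label: no → false
  CODEOWNER approved: yes → true
  PR age ≥ 83 hours: 6 ≥ 83 is false
  coverage delta ≥ 33.5%: 29 ≥ 33.5 is false
  NOT has `do-not-merge` label: no → true
  files changed ≤ 534: 399 ≤ 534 is true
Combine:
[1.1.1.1.2.1] exactly-one(true, false) = true
[1.1.1.1.2] NOT true = false
[1.1.1.1] true → false = false
[1.1.1.2.2] false AND true = false
[1.1.1.2] false → false (antecedent false ⇒ implication holds) = true
[1.1.1] false OR true = true
[1.1.2.1] false OR true OR true = true
[1.1.2.2.2] true → false = false
[1.1.2.2] true OR false = true
[1.1.2] true → true = true
[1.1.3.1.2] false OR false = false
[1.1.3.1] true → false = false
[1.1.3.2.1] false OR true OR true = true
[1.1.3.2] NOT true = false
[1.1.3] false → false (antecedent false ⇒ implication holds) = true
[1.1] true AND true AND true = true
[1] NOT true = false
[root] NOT false = true
Overall: true → merged

Merged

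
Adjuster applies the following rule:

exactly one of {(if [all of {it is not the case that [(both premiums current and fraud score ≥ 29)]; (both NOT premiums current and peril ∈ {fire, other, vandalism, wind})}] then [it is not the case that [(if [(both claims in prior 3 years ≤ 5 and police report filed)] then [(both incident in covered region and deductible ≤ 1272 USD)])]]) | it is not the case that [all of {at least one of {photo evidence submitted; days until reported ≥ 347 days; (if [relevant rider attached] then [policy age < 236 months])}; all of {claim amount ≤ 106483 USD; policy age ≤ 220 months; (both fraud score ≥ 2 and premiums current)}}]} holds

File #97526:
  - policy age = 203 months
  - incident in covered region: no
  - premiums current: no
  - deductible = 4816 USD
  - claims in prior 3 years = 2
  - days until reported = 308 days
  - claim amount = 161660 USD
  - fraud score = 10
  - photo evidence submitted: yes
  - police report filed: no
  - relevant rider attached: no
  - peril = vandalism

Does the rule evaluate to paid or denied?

Atomic conditions:
  premiums current: no → false
  fraud score ≥ 29: 10 ≥ 29 is false
  NOT premiums current: no → true
  peril ∈ {fire, other, vandalism, wind}: vandalism is in the set → true
  claims in prior 3 years ≤ 5: 2 ≤ 5 is true
  police report filed: no → false
  incident in covered region: no → false
  deductible ≤ 1272 USD: 4816 ≤ 1272 is false
  photo evidence submitted: yes → true
  days until reported ≥ 347 days: 308 ≥ 347 is false
  relevant rider attached: no → false
  policy age < 236 months: 203 < 236 is true
  claim amount ≤ 106483 USD: 161660 ≤ 106483 is false
  policy age ≤ 220 months: 203 ≤ 220 is true
  fraud score ≥ 2: 10 ≥ 2 is true
Combine:
[1.1.1.1] false AND false = false
[1.1.1] NOT false = true
[1.1.2] true AND true = true
[1.1] true AND true = true
[1.2.1.1] true AND false = false
[1.2.1.2] false AND false = false
[1.2.1] false → false (antecedent false ⇒ implication holds) = true
[1.2] NOT true = false
[1] true → false = false
[2.1.1.3] false → true (antecedent false ⇒ implication holds) = true
[2.1.1] true OR false OR true = true
[2.1.2.3] true AND false = false
[2.1.2] false AND true AND false = false
[2.1] true AND false = false
[2] NOT false = true
[root] exactly-one(false, true) = true
Overall: true → paid

Paid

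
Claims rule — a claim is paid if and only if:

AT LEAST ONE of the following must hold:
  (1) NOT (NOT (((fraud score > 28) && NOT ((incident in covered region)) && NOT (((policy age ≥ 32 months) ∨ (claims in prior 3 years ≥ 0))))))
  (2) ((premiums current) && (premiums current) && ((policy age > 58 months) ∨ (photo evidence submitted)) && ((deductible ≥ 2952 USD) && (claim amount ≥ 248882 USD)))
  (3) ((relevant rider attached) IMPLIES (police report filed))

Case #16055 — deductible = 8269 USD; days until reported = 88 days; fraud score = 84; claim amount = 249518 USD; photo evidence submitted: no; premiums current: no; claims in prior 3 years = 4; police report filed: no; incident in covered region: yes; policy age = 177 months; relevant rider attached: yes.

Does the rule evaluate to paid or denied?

Atomic conditions:
  fraud score > 28: 84 > 28 is true
  incident in covered region: yes → true
  policy age ≥ 32 months: 177 ≥ 32 is true
  claims in prior 3 years ≥ 0: 4 ≥ 0 is true
  premiums current: no → false
  policy age > 58 months: 177 > 58 is true
  photo evidence submitted: no → false
  deductible ≥ 2952 USD: 8269 ≥ 2952 is true
  claim amount ≥ 248882 USD: 249518 ≥ 248882 is true
  relevant rider attached: yes → true
  police report filed: no → false
Combine:
[1.1.1.2] NOT true = false
[1.1.1.3.1] true OR true = true
[1.1.1.3] NOT true = false
[1.1.1] true AND false AND false = false
[1.1] NOT false = true
[1] NOT true = false
[2.3] true OR false = true
[2.4] true AND true = true
[2] false AND false AND true AND true = false
[3] true → false = false
[root] false OR false OR false = false
Overall: false → denied

Denied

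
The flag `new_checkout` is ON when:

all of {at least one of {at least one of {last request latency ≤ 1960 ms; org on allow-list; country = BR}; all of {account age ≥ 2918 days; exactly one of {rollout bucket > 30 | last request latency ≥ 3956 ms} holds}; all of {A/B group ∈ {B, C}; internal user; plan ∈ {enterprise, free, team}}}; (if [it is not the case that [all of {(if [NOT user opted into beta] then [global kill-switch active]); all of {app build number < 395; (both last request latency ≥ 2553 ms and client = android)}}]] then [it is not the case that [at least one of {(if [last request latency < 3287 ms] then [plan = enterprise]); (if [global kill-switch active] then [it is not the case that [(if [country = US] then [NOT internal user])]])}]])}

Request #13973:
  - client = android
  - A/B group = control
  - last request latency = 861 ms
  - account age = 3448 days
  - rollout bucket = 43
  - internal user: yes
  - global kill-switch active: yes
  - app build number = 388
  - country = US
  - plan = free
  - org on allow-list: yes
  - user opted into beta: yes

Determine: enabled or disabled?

Disabled

Atomic conditions:
  last request latency ≤ 1960 ms: 861 ≤ 1960 is true
  org on allow-list: yes → true
  country = BR: US == BR is false
  account age ≥ 2918 days: 3448 ≥ 2918 is true
  rollout bucket > 30: 43 > 30 is true
  last request latency ≥ 3956 ms: 861 ≥ 3956 is false
  A/B group ∈ {B, C}: control is not in the set → false
  internal user: yes → true
  plan ∈ {enterprise, free, team}: free is in the set → true
  NOT user opted into beta: yes → false
  global kill-switch active: yes → true
  app build number < 395: 388 < 395 is true
  last request latency ≥ 2553 ms: 861 ≥ 2553 is false
  client = android: android == android is true
  last request latency < 3287 ms: 861 < 3287 is true
  plan = enterprise: free == enterprise is false
  country = US: US == US is true
  NOT internal user: yes → false
Combine:
[1.1] true OR true OR false = true
[1.2.2] exactly-one(true, false) = true
[1.2] true AND true = true
[1.3] false AND true AND true = false
[1] true OR true OR false = true
[2.1.1.1] false → true (antecedent false ⇒ implication holds) = true
[2.1.1.2.2] false AND true = false
[2.1.1.2] true AND false = false
[2.1.1] true AND false = false
[2.1] NOT false = true
[2.2.1.1] true → false = false
[2.2.1.2.2.1] true → false = false
[2.2.1.2.2] NOT false = true
[2.2.1.2] true → true = true
[2.2.1] false OR true = true
[2.2] NOT true = false
[2] true → false = false
[root] true AND false = false
Overall: false → disabled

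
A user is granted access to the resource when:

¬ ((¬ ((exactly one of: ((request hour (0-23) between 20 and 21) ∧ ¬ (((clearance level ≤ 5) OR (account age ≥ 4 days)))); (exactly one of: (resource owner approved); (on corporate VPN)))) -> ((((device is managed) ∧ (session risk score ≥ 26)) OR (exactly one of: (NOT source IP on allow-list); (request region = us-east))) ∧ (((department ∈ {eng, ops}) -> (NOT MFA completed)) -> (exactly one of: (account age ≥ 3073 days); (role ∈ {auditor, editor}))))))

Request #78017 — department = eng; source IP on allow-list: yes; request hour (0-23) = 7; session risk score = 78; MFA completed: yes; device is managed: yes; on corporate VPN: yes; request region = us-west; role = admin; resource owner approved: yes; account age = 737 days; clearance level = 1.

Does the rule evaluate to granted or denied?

Atomic conditions:
  request hour (0-23) between 20 and 21: 7 in [20, 21] is false
  clearance level ≤ 5: 1 ≤ 5 is true
  account age ≥ 4 days: 737 ≥ 4 is true
  resource owner approved: yes → true
  on corporate VPN: yes → true
  device is managed: yes → true
  session risk score ≥ 26: 78 ≥ 26 is true
  NOT source IP on allow-list: yes → false
  request region = us-east: us-west == us-east is false
  department ∈ {eng, ops}: eng is in the set → true
  NOT MFA completed: yes → false
  account age ≥ 3073 days: 737 ≥ 3073 is false
  role ∈ {auditor, editor}: admin is not in the set → false
Combine:
[1.1.1.1.2.1] true OR true = true
[1.1.1.1.2] NOT true = false
[1.1.1.1] false AND false = false
[1.1.1.2] exactly-one(true, true) = false
[1.1.1] exactly-one(false, false) = false
[1.1] NOT false = true
[1.2.1.1] true AND true = true
[1.2.1.2] exactly-one(false, false) = false
[1.2.1] true OR false = true
[1.2.2.1] true → false = false
[1.2.2.2] exactly-one(false, false) = false
[1.2.2] false → false (antecedent false ⇒ implication holds) = true
[1.2] true AND true = true
[1] true → true = true
[root] NOT true = false
Overall: false → denied

Denied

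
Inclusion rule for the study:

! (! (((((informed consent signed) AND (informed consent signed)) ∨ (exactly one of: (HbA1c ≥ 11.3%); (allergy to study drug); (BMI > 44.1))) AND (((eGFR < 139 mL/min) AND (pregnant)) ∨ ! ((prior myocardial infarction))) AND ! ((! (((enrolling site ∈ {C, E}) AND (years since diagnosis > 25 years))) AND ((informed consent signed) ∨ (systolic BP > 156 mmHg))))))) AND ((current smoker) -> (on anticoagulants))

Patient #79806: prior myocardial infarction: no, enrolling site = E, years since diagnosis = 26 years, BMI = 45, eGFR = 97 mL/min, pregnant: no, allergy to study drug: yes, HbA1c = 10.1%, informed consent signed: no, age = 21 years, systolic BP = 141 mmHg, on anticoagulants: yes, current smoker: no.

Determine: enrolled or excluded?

Atomic conditions:
  informed consent signed: no → false
  HbA1c ≥ 11.3%: 10.1 ≥ 11.3 is false
  allergy to study drug: yes → true
  BMI > 44.1: 45 > 44.1 is true
  eGFR < 139 mL/min: 97 < 139 is true
  pregnant: no → false
  prior myocardial infarction: no → false
  enrolling site ∈ {C, E}: E is in the set → true
  years since diagnosis > 25 years: 26 > 25 is true
  systolic BP > 156 mmHg: 141 > 156 is false
  current smoker: no → false
  on anticoagulants: yes → true
Combine:
[1.1.1.1.1] false AND false = false
[1.1.1.1.2] exactly-one(false, true, true) = false
[1.1.1.1] false OR false = false
[1.1.1.2.1] true AND false = false
[1.1.1.2.2] NOT false = true
[1.1.1.2] false OR true = true
[1.1.1.3.1.1.1] true AND true = true
[1.1.1.3.1.1] NOT true = false
[1.1.1.3.1.2] false OR false = false
[1.1.1.3.1] false AND false = false
[1.1.1.3] NOT false = true
[1.1.1] false AND true AND true = false
[1.1] NOT false = true
[1] NOT true = false
[2] false → true (antecedent false ⇒ implication holds) = true
[root] false AND true = false
Overall: false → excluded

Excluded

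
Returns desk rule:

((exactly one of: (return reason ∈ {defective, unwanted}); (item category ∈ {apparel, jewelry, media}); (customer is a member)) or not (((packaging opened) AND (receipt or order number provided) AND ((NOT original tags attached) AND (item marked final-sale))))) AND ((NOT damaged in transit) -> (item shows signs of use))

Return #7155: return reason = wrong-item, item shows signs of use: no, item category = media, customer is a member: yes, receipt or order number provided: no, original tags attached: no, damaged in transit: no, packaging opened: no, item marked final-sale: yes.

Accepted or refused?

Refused

Atomic conditions:
  return reason ∈ {defective, unwanted}: wrong-item is not in the set → false
  item category ∈ {apparel, jewelry, media}: media is in the set → true
  customer is a member: yes → true
  packaging opened: no → false
  receipt or order number provided: no → false
  NOT original tags attached: no → true
  item marked final-sale: yes → true
  NOT damaged in transit: no → true
  item shows signs of use: no → false
Combine:
[1.1] exactly-one(false, true, true) = false
[1.2.1.3] true AND true = true
[1.2.1] false AND false AND true = false
[1.2] NOT false = true
[1] false OR true = true
[2] true → false = false
[root] true AND false = false
Overall: false → refused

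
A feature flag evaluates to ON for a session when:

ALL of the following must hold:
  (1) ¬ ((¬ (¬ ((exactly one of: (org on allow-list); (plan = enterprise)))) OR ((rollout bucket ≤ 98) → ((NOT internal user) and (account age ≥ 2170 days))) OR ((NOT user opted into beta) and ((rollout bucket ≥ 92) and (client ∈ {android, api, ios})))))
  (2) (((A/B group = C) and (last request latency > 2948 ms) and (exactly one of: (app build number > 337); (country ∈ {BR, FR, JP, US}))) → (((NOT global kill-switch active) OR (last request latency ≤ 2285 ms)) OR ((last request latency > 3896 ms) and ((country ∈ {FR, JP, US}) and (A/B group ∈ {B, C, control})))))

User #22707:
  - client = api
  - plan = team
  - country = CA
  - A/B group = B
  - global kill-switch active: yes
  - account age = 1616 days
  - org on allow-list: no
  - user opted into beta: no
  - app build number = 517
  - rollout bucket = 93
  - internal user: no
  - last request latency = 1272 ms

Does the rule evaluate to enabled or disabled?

Atomic conditions:
  org on allow-list: no → false
  plan = enterprise: team == enterprise is false
  rollout bucket ≤ 98: 93 ≤ 98 is true
  NOT internal user: no → true
  account age ≥ 2170 days: 1616 ≥ 2170 is false
  NOT user opted into beta: no → true
  rollout bucket ≥ 92: 93 ≥ 92 is true
  client ∈ {android, api, ios}: api is in the set → true
  A/B group = C: B == C is false
  last request latency > 2948 ms: 1272 > 2948 is false
  app build number > 337: 517 > 337 is true
  country ∈ {BR, FR, JP, US}: CA is not in the set → false
  NOT global kill-switch active: yes → false
  last request latency ≤ 2285 ms: 1272 ≤ 2285 is true
  last request latency > 3896 ms: 1272 > 3896 is false
  country ∈ {FR, JP, US}: CA is not in the set → false
  A/B group ∈ {B, C, control}: B is in the set → true
Combine:
[1.1.1.1.1] exactly-one(false, false) = false
[1.1.1.1] NOT false = true
[1.1.1] NOT true = false
[1.1.2.2] true AND false = false
[1.1.2] true → false = false
[1.1.3.2] true AND true = true
[1.1.3] true AND true = true
[1.1] false OR false OR true = true
[1] NOT true = false
[2.1.3] exactly-one(true, false) = true
[2.1] false AND false AND true = false
[2.2.1] false OR true = true
[2.2.2.2] false AND true = false
[2.2.2] false AND false = false
[2.2] true OR false = true
[2] false → true (antecedent false ⇒ implication holds) = true
[root] false AND true = false
Overall: false → disabled

Disabled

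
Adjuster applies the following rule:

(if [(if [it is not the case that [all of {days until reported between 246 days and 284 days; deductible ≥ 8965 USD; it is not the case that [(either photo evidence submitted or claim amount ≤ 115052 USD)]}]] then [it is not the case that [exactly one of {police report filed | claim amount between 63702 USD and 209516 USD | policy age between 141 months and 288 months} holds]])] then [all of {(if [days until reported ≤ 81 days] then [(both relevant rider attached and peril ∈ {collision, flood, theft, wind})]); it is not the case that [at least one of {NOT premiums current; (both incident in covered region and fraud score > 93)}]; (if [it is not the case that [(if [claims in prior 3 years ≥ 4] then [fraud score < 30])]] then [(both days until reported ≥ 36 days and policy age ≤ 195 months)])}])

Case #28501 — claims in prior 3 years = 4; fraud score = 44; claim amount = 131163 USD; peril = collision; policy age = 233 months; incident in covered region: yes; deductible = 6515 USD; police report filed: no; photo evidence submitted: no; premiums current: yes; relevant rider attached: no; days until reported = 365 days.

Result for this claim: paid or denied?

Denied

Atomic conditions:
  days until reported between 246 days and 284 days: 365 in [246, 284] is false
  deductible ≥ 8965 USD: 6515 ≥ 8965 is false
  photo evidence submitted: no → false
  claim amount ≤ 115052 USD: 131163 ≤ 115052 is false
  police report filed: no → false
  claim amount between 63702 USD and 209516 USD: 131163 in [63702, 209516] is true
  policy age between 141 months and 288 months: 233 in [141, 288] is true
  days until reported ≤ 81 days: 365 ≤ 81 is false
  relevant rider attached: no → false
  peril ∈ {collision, flood, theft, wind}: collision is in the set → true
  NOT premiums current: yes → false
  incident in covered region: yes → true
  fraud score > 93: 44 > 93 is false
  claims in prior 3 years ≥ 4: 4 ≥ 4 is true
  fraud score < 30: 44 < 30 is false
  days until reported ≥ 36 days: 365 ≥ 36 is true
  policy age ≤ 195 months: 233 ≤ 195 is false
Combine:
[1.1.1.3.1] false OR false = false
[1.1.1.3] NOT false = true
[1.1.1] false AND false AND true = false
[1.1] NOT false = true
[1.2.1] exactly-one(false, true, true) = false
[1.2] NOT false = true
[1] true → true = true
[2.1.2] false AND true = false
[2.1] false → false (antecedent false ⇒ implication holds) = true
[2.2.1.2] true AND false = false
[2.2.1] false OR false = false
[2.2] NOT false = true
[2.3.1.1] true → false = false
[2.3.1] NOT false = true
[2.3.2] true AND false = false
[2.3] true → false = false
[2] true AND true AND false = false
[root] true → false = false
Overall: false → denied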